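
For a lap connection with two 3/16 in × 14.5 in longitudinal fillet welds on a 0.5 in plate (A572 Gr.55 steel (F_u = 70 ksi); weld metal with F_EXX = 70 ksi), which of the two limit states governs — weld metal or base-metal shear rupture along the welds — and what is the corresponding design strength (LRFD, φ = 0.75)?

φR_n ≈ 121 kip (weld metal governs)

t_e = 0.707 × 0.1875 = 0.1326 in; L = 29 in.
Weld metal: φR_n = 0.75 × 0.6 × 70 × 0.1326 × 29 = 121.1 kip.
Base metal (shear rupture): φR_n = 0.75 × 0.6 × 70 × 0.5 × 29 = 456.8 kip.
Governing: weld metal.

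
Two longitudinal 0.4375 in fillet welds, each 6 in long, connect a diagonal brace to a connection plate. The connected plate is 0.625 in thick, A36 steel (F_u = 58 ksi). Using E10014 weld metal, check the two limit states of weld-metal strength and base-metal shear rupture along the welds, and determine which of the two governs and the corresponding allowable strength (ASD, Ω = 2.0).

R_n/Ω ≈ 111 kips (weld metal governs)

E100XX → F_EXX = 100 ksi.
t_e = 0.707 × 0.4375 = 0.3093 in; L = 12 in.
Weld metal: R_n/Ω = (1/2.0) × 0.6 × 100 × 0.3093 × 12 = 111.4 kips.
Base metal (shear rupture): R_n/Ω = (1/2.0) × 0.6 × 58 × 0.625 × 12 = 130.5 kips.
Governing: weld metal.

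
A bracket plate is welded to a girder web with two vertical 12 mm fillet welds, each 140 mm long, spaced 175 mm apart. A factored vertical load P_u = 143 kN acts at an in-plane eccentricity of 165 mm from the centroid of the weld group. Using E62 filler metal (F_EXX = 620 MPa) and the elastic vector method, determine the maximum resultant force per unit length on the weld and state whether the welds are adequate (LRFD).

f_max ≈ 1450 N/mm; adequate

Total weld length L_w = 280 mm. Treat welds as unit-width lines.
Polar moment about centroid: J = 2[d³/12 + d(b/2)²] = 2[140³/12 + 140×87.5²] = 2601000 mm³.
Direct shear f_v = P/L_w = 143×10³ / 280 = 510.7 N/mm (vertical).
Torsion M = P·e = 143×10³ × 165 = 23595000 N·mm.
Critical point at (x, y) = (87.5, 70) from centroid. f_tx = M·y/J = 635 N/mm; f_ty = M·x/J = 793.7 N/mm.
Resultant f_max = √[f_tx² + (f_v + f_ty)²] = √[635² + (510.7 + 793.7)²] = 1451 N/mm.
Capacity per unit length: φr_n = 0.75 × 0.6 × 620 × (0.707 × 12) = 2367 N/mm.
1451 ≤ 2367 → adequate.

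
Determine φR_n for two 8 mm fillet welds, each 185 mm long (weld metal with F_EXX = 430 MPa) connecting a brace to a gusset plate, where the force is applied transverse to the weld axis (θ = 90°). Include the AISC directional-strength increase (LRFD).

t_e = 0.707 × 8 = 5.656 mm; A_we = 5.656 × 370 = 2093 mm².
Directional factor: 1.0 + 0.5 sin^1.5(90°) = 1.5.
F_nw = 0.6 × 430 × 1.5 = 387 MPa.
φR_n = 0.75 × 387 × 2093 × 10⁻³ = 607.4 kN.

φR_n ≈ 607 kN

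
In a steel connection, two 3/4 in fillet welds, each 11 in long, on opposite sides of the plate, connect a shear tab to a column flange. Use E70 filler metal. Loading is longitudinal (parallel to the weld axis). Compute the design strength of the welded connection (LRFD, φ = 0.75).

E70XX → F_EXX = 70 ksi.
Effective throat t_e = 0.707 × 0.75 = 0.5302 in.
Total length L = 22 in; A_we = 0.5302 × 22 = 11.67 in².
F_nw = 0.6 F_EXX = 0.6 × 70 = 42 ksi.
φR_n = 0.75 × 42 × 11.67 = 367.5 kips.

φR_n ≈ 367 kips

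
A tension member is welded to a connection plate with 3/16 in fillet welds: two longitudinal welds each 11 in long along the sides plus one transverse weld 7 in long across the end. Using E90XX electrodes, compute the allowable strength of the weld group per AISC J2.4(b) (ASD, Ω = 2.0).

R_n/Ω ≈ 105 kip

E90XX → F_EXX = 90 ksi.
t_e = 0.707 × 0.1875 = 0.1326 in.
R_nwl = 0.6 × 90 × 0.1326 × 22 = 157.5 kip (longitudinal, 2 welds).
R_nwt = 0.6 × 90 × 0.1326 × 7 = 50.11 kip (transverse, base value).
(i) R_nwl + R_nwt = 207.6 kip; (ii) 0.85 R_nwl + 1.5 R_nwt = 209 kip.
R_n = max = 209 kip [governs: (ii)]; R_n/Ω = 104.5 kip.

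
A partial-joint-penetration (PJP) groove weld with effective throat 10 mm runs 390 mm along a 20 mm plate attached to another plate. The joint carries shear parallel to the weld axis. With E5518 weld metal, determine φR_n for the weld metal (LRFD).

φR_n ≈ 965 kN

E55XX → F_EXX = 550 MPa.
Effective throat (given) t_e = 10 mm.
A_we = 10 × 390 = 3900 mm².
F_nw = 0.6 F_EXX = 330 MPa.
φR_n = 0.75 × 330 × 3900 × 10⁻³ = 965.2 kN.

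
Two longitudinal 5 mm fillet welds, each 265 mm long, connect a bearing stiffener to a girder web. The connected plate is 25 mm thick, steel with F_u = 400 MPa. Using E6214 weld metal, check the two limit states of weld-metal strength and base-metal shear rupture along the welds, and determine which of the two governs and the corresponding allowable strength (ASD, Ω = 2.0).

R_n/Ω ≈ 348 kN (weld metal governs)

E62XX → F_EXX = 620 MPa.
t_e = 0.707 × 5 = 3.535 mm; L = 530 mm.
Weld metal: R_n/Ω = (1/2.0) × 0.6 × 620 × 3.535 × 530 × 10⁻³ = 348.5 kN.
Base metal (shear rupture): R_n/Ω = (1/2.0) × 0.6 × 400 × 25 × 530 × 10⁻³ = 1590 kN.
Governing: weld metal.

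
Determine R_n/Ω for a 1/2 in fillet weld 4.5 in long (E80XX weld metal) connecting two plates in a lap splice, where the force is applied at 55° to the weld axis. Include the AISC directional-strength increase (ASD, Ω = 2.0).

R_n/Ω ≈ 52.3 kip

E80XX → F_EXX = 80 ksi.
t_e = 0.707 × 0.5 = 0.3535 in; A_we = 0.3535 × 4.5 = 1.591 in².
Directional factor: 1.0 + 0.5 sin^1.5(55°) = 1.371.
F_nw = 0.6 × 80 × 1.371 = 65.79 ksi.
R_n/Ω = (65.79 × 1.591) / 2.0 = 52.33 kip.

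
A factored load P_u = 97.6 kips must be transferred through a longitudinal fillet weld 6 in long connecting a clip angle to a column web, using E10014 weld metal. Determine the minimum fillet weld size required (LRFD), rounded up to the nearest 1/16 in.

w = 9/16 in

E100XX → F_EXX = 100 ksi.
Total weld length L = 6 in.
Required throat t_e = P_u / (φ × 0.6 F_EXX × L) = 97.6 / (0.75 × 0.6 × 100 × 6) = 0.3615 in.
Required leg w = t_e / 0.707 = 0.5113 in → use 9/16 in.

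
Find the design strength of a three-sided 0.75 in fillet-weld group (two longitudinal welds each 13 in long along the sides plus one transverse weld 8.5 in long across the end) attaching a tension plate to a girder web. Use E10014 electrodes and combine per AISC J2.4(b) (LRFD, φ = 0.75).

φR_n ≈ 832 kip

E100XX → F_EXX = 100 ksi.
t_e = 0.707 × 0.75 = 0.5302 in.
R_nwl = 0.6 × 100 × 0.5302 × 26 = 827.2 kip (longitudinal, 2 welds).
R_nwt = 0.6 × 100 × 0.5302 × 8.5 = 270.4 kip (transverse, base value).
(i) R_nwl + R_nwt = 1098 kip; (ii) 0.85 R_nwl + 1.5 R_nwt = 1109 kip.
R_n = max = 1109 kip [governs: (ii)]; φR_n = 831.6 kip.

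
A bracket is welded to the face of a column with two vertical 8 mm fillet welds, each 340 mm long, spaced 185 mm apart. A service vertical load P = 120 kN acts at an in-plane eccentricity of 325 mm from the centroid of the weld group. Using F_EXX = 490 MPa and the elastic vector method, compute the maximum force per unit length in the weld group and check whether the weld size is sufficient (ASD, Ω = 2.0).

f_max ≈ 712 N/mm; adequate

Total weld length L_w = 680 mm. Treat welds as unit-width lines.
Polar moment about centroid: J = 2[d³/12 + d(b/2)²] = 2[340³/12 + 340×92.5²] = 12370000 mm³.
Direct shear f_v = P/L_w = 120×10³ / 680 = 176.5 N/mm (vertical).
Torsion M = P·e = 120×10³ × 325 = 39000000 N·mm.
Critical point at (x, y) = (92.5, 170) from centroid. f_tx = M·y/J = 536 N/mm; f_ty = M·x/J = 291.7 N/mm.
Resultant f_max = √[f_tx² + (f_v + f_ty)²] = √[536² + (176.5 + 291.7)²] = 711.7 N/mm.
Capacity per unit length: r_n/Ω = (1/2.0) × 0.6 × 490 × (0.707 × 8) = 831.4 N/mm.
711.7 ≤ 831.4 → adequate.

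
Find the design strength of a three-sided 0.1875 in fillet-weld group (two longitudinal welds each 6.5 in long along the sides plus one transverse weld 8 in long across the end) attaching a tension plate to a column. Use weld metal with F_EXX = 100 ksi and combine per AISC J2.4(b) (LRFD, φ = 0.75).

t_e = 0.707 × 0.1875 = 0.1326 in.
R_nwl = 0.6 × 100 × 0.1326 × 13 = 103.4 kip (longitudinal, 2 welds).
R_nwt = 0.6 × 100 × 0.1326 × 8 = 63.63 kip (transverse, base value).
(i) R_nwl + R_nwt = 167 kip; (ii) 0.85 R_nwl + 1.5 R_nwt = 183.3 kip.
R_n = max = 183.3 kip [governs: (ii)]; φR_n = 137.5 kip.

φR_n ≈ 138 kip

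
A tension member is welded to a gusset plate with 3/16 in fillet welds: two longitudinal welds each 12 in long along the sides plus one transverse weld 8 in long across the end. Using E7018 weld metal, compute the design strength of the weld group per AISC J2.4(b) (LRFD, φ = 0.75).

φR_n ≈ 135 kip

E70XX → F_EXX = 70 ksi.
t_e = 0.707 × 0.1875 = 0.1326 in.
R_nwl = 0.6 × 70 × 0.1326 × 24 = 133.6 kip (longitudinal, 2 welds).
R_nwt = 0.6 × 70 × 0.1326 × 8 = 44.54 kip (transverse, base value).
(i) R_nwl + R_nwt = 178.2 kip; (ii) 0.85 R_nwl + 1.5 R_nwt = 180.4 kip.
R_n = max = 180.4 kip [governs: (ii)]; φR_n = 135.3 kip.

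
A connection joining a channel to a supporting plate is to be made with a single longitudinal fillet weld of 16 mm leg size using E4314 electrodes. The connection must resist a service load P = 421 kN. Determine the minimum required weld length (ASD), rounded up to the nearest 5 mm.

E43XX → F_EXX = 430 MPa.
Throat t_e = 0.707 × 16 = 11.31 mm.
r_n/Ω = (0.6 × 430 × 11.31) / 2.0 = 1459 N/mm = 1.459 kN/mm.
L_req = P / (r_n/Ω) = 421 / 1.459 = 288.5 mm total.
Round up → use L = 290 mm.

L = 290 mm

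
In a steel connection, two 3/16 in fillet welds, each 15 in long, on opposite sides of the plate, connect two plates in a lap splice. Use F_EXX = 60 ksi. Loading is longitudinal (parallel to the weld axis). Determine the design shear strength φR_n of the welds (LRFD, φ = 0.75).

φR_n ≈ 107 kip

Effective throat t_e = 0.707 × 0.1875 = 0.1326 in.
Total length L = 30 in; A_we = 0.1326 × 30 = 3.977 in².
F_nw = 0.6 F_EXX = 0.6 × 60 = 36 ksi.
φR_n = 0.75 × 36 × 3.977 = 107.4 kip.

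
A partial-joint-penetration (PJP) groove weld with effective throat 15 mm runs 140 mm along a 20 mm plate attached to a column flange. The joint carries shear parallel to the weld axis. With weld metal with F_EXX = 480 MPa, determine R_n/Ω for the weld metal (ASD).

R_n/Ω ≈ 302 kN

Effective throat (given) t_e = 15 mm.
A_we = 15 × 140 = 2100 mm².
F_nw = 0.6 F_EXX = 288 MPa.
R_n/Ω = (288 × 2100) / 2.0 × 10⁻³ = 302.4 kN.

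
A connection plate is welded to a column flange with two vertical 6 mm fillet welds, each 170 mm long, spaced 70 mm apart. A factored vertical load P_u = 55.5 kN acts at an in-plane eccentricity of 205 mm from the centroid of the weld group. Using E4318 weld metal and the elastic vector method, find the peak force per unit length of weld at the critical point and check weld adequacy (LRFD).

f_max ≈ 921 N/mm; NOT adequate

E43XX → F_EXX = 430 MPa.
Total weld length L_w = 340 mm. Treat welds as unit-width lines.
Polar moment about centroid: J = 2[d³/12 + d(b/2)²] = 2[170³/12 + 170×35²] = 1235000 mm³.
Direct shear f_v = P/L_w = 55.5×10³ / 340 = 163.2 N/mm (vertical).
Torsion M = P·e = 55.5×10³ × 205 = 11378000 N·mm.
Critical point at (x, y) = (35, 85) from centroid. f_tx = M·y/J = 782.9 N/mm; f_ty = M·x/J = 322.4 N/mm.
Resultant f_max = √[f_tx² + (f_v + f_ty)²] = √[782.9² + (163.2 + 322.4)²] = 921.2 N/mm.
Capacity per unit length: φr_n = 0.75 × 0.6 × 430 × (0.707 × 6) = 820.8 N/mm.
921.2 > 820.8 → NOT adequate.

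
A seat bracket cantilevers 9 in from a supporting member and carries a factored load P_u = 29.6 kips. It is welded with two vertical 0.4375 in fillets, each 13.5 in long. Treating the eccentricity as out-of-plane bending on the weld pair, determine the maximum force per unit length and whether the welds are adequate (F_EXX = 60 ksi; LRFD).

f_max ≈ 4.52 kip/in; adequate

L_w = 2 × 13.5 = 27 in; section modulus (unit throat) S = 2 × L²/6 = 60.75 in².
Direct shear f_v = P/L_w = 29.6/27 = 1.096 kip/in.
Moment M = P × e = 29.6 × 9 = 266.4 kip·in; bending f_b = M/S = 4.385 kip/in.
f_max = √(f_v² + f_b²) = √(1.096² + 4.385²) = 4.52 kip/in.
φr_n = 0.75 × 0.6 × 60 × (0.707 × 0.4375) = 8.351 kip/in → adequate.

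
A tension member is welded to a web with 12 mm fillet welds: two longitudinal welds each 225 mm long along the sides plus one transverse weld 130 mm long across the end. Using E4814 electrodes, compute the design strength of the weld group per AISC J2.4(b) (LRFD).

φR_n ≈ 1060 kN

E48XX → F_EXX = 480 MPa.
t_e = 0.707 × 12 = 8.484 mm.
R_nwl = 0.6 × 480 × 8.484 × 450 × 10⁻³ = 1100 kN (longitudinal, 2 welds).
R_nwt = 0.6 × 480 × 8.484 × 130 × 10⁻³ = 317.6 kN (transverse, base value).
(i) R_nwl + R_nwt = 1417 kN; (ii) 0.85 R_nwl + 1.5 R_nwt = 1411 kN.
R_n = max = 1417 kN [governs: (i)]; φR_n = 1063 kN.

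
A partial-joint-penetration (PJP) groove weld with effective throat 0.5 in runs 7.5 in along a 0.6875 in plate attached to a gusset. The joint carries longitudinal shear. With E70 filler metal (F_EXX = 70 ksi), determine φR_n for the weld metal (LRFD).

Effective throat (given) t_e = 0.5 in.
A_we = 0.5 × 7.5 = 3.75 in².
F_nw = 0.6 F_EXX = 42 ksi.
φR_n = 0.75 × 42 × 3.75 = 118.1 kips.

φR_n ≈ 118 kips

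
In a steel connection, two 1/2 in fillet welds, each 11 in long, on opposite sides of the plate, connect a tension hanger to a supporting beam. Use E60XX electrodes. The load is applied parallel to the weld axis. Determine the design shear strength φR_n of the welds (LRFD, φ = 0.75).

φR_n ≈ 210 kip

E60XX → F_EXX = 60 ksi.
Effective throat t_e = 0.707 × 0.5 = 0.3535 in.
Total length L = 22 in; A_we = 0.3535 × 22 = 7.777 in².
F_nw = 0.6 F_EXX = 0.6 × 60 = 36 ksi.
φR_n = 0.75 × 36 × 7.777 = 210 kip.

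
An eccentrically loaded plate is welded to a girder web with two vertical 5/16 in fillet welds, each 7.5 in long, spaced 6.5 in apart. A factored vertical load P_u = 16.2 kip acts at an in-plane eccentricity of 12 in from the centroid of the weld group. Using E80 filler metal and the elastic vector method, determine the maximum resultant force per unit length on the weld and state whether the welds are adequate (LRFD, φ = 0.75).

E80XX → F_EXX = 80 ksi.
Total weld length L_w = 15 in. Treat welds as unit-width lines.
Polar moment about centroid: J = 2[d³/12 + d(b/2)²] = 2[7.5³/12 + 7.5×3.25²] = 228.8 in³.
Direct shear f_v = P/L_w = 16.2 / 15 = 1.08 kip/in (vertical).
Torsion M = P·e = 16.2 × 12 = 194.4 kip·in.
Critical point at (x, y) = (3.25, 3.75) from centroid. f_tx = M·y/J = 3.187 kip/in; f_ty = M·x/J = 2.762 kip/in.
Resultant f_max = √[f_tx² + (f_v + f_ty)²] = √[3.187² + (1.08 + 2.762)²] = 4.992 kip/in.
Capacity per unit length: φr_n = 0.75 × 0.6 × 80 × (0.707 × 0.3125) = 7.954 kip/in.
4.992 ≤ 7.954 → adequate.

f_max ≈ 4.99 kip/in; adequate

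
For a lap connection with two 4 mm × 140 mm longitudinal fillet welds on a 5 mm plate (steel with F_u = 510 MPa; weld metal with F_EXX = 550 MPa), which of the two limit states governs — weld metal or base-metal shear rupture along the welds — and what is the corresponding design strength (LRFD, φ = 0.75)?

φR_n ≈ 196 kN (weld metal governs)

t_e = 0.707 × 4 = 2.828 mm; L = 280 mm.
Weld metal: φR_n = 0.75 × 0.6 × 550 × 2.828 × 280 × 10⁻³ = 196 kN.
Base metal (shear rupture): φR_n = 0.75 × 0.6 × 510 × 5 × 280 × 10⁻³ = 321.3 kN.
Governing: weld metal.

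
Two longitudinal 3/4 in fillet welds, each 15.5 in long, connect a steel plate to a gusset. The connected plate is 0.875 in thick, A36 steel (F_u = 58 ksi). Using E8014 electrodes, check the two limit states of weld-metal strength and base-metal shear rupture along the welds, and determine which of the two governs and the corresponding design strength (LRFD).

φR_n ≈ 592 kip (weld metal governs)

E80XX → F_EXX = 80 ksi.
t_e = 0.707 × 0.75 = 0.5302 in; L = 31 in.
Weld metal: φR_n = 0.75 × 0.6 × 80 × 0.5302 × 31 = 591.8 kip.
Base metal (shear rupture): φR_n = 0.75 × 0.6 × 58 × 0.875 × 31 = 708 kip.
Governing: weld metal.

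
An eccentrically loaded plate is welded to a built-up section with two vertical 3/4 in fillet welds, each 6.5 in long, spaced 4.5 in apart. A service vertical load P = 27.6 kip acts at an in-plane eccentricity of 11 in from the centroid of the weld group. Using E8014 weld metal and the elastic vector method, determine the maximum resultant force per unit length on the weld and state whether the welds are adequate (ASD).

E80XX → F_EXX = 80 ksi.
Total weld length L_w = 13 in. Treat welds as unit-width lines.
Polar moment about centroid: J = 2[d³/12 + d(b/2)²] = 2[6.5³/12 + 6.5×2.25²] = 111.6 in³.
Direct shear f_v = P/L_w = 27.6 / 13 = 2.123 kip/in (vertical).
Torsion M = P·e = 27.6 × 11 = 303.6 kip·in.
Critical point at (x, y) = (2.25, 3.25) from centroid. f_tx = M·y/J = 8.843 kip/in; f_ty = M·x/J = 6.122 kip/in.
Resultant f_max = √[f_tx² + (f_v + f_ty)²] = √[8.843² + (2.123 + 6.122)²] = 12.09 kip/in.
Capacity per unit length: r_n/Ω = (1/2.0) × 0.6 × 80 × (0.707 × 0.75) = 12.73 kip/in.
12.09 ≤ 12.73 → adequate.

f_max ≈ 12.1 kip/in; adequate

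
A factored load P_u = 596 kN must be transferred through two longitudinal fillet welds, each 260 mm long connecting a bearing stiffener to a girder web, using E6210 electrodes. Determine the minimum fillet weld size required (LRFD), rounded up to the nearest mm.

E62XX → F_EXX = 620 MPa.
Total weld length L = 520 mm.
Required throat t_e = P_u / (φ × 0.6 F_EXX × L) = 596 / (0.75 × 0.6 × 620 × 520 × 10⁻³) = 4.108 mm.
Required leg w = t_e / 0.707 = 5.811 mm → use 6 mm.

w = 6 mm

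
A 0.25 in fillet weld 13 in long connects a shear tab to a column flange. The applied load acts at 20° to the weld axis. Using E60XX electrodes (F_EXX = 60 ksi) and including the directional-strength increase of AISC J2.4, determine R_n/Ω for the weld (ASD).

t_e = 0.707 × 0.25 = 0.1767 in; A_we = 0.1767 × 13 = 2.298 in².
Directional factor: 1.0 + 0.5 sin^1.5(20°) = 1.1.
F_nw = 0.6 × 60 × 1.1 = 39.6 ksi.
R_n/Ω = (39.6 × 2.298) / 2.0 = 45.5 kips.

R_n/Ω ≈ 45.5 kips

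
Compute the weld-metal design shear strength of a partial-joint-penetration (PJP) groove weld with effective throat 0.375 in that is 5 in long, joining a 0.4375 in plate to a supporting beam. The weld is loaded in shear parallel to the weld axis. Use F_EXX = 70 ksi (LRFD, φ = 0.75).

φR_n ≈ 59.1 kip

Effective throat (given) t_e = 0.375 in.
A_we = 0.375 × 5 = 1.875 in².
F_nw = 0.6 F_EXX = 42 ksi.
φR_n = 0.75 × 42 × 1.875 = 59.06 kip.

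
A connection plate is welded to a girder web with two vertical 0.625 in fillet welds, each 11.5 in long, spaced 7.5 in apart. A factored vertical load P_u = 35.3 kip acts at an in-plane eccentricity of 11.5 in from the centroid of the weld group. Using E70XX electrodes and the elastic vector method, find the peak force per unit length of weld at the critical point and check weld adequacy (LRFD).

f_max ≈ 5.81 kip/in; adequate

E70XX → F_EXX = 70 ksi.
Total weld length L_w = 23 in. Treat welds as unit-width lines.
Polar moment about centroid: J = 2[d³/12 + d(b/2)²] = 2[11.5³/12 + 11.5×3.75²] = 576.9 in³.
Direct shear f_v = P/L_w = 35.3 / 23 = 1.535 kip/in (vertical).
Torsion M = P·e = 35.3 × 11.5 = 405.95 kip·in.
Critical point at (x, y) = (3.75, 5.75) from centroid. f_tx = M·y/J = 4.046 kip/in; f_ty = M·x/J = 2.639 kip/in.
Resultant f_max = √[f_tx² + (f_v + f_ty)²] = √[4.046² + (1.535 + 2.639)²] = 5.813 kip/in.
Capacity per unit length: φr_n = 0.75 × 0.6 × 70 × (0.707 × 0.625) = 13.92 kip/in.
5.813 ≤ 13.92 → adequate.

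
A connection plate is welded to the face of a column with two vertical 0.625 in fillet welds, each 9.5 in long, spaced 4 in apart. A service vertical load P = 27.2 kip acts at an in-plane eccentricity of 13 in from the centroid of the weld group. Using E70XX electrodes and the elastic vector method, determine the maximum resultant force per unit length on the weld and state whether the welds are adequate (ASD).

E70XX → F_EXX = 70 ksi.
Total weld length L_w = 19 in. Treat welds as unit-width lines.
Polar moment about centroid: J = 2[d³/12 + d(b/2)²] = 2[9.5³/12 + 9.5×2²] = 218.9 in³.
Direct shear f_v = P/L_w = 27.2 / 19 = 1.432 kip/in (vertical).
Torsion M = P·e = 27.2 × 13 = 353.6 kip·in.
Critical point at (x, y) = (2, 4.75) from centroid. f_tx = M·y/J = 7.673 kip/in; f_ty = M·x/J = 3.231 kip/in.
Resultant f_max = √[f_tx² + (f_v + f_ty)²] = √[7.673² + (1.432 + 3.231)²] = 8.978 kip/in.
Capacity per unit length: r_n/Ω = (1/2.0) × 0.6 × 70 × (0.707 × 0.625) = 9.279 kip/in.
8.978 ≤ 9.279 → adequate.

f_max ≈ 8.98 kip/in; adequate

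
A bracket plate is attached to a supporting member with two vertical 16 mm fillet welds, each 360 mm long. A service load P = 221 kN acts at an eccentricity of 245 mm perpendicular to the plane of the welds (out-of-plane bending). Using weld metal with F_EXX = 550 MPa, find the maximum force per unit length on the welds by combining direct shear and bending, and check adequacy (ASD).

L_w = 2 × 360 = 720 mm; section modulus (unit throat) S = 2 × L²/6 = 43200 mm².
Direct shear f_v = P/L_w = 221×10³/720 = 306.9 N/mm.
Moment M = P × e = 221×10³ × 245 = 54145000 N·mm; bending f_b = M/S = 1253 N/mm.
f_max = √(f_v² + f_b²) = √(306.9² + 1253²) = 1290 N/mm.
r_n/Ω = (1/2.0) × 0.6 × 550 × (0.707 × 16) = 1866 N/mm → adequate.

f_max ≈ 1290 N/mm; adequate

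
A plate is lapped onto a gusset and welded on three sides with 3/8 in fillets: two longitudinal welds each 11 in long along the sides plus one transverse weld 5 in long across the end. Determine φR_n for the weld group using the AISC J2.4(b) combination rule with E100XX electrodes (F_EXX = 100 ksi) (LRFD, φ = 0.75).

t_e = 0.707 × 0.375 = 0.2651 in.
R_nwl = 0.6 × 100 × 0.2651 × 22 = 350 kip (longitudinal, 2 welds).
R_nwt = 0.6 × 100 × 0.2651 × 5 = 79.54 kip (transverse, base value).
(i) R_nwl + R_nwt = 429.5 kip; (ii) 0.85 R_nwl + 1.5 R_nwt = 416.8 kip.
R_n = max = 429.5 kip [governs: (i)]; φR_n = 322.1 kip.

φR_n ≈ 322 kip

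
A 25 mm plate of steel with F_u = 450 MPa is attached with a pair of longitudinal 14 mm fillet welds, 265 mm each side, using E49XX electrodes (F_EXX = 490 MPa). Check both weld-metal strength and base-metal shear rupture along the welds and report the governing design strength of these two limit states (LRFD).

t_e = 0.707 × 14 = 9.898 mm; L = 530 mm.
Weld metal: φR_n = 0.75 × 0.6 × 490 × 9.898 × 530 × 10⁻³ = 1157 kN.
Base metal (shear rupture): φR_n = 0.75 × 0.6 × 450 × 25 × 530 × 10⁻³ = 2683 kN.
Governing: weld metal.

φR_n ≈ 1160 kN (weld metal governs)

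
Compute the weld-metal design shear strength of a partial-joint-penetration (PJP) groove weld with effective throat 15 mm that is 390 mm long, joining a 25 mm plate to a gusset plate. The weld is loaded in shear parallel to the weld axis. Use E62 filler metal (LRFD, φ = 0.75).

φR_n ≈ 1630 kN

E62XX → F_EXX = 620 MPa.
Effective throat (given) t_e = 15 mm.
A_we = 15 × 390 = 5850 mm².
F_nw = 0.6 F_EXX = 372 MPa.
φR_n = 0.75 × 372 × 5850 × 10⁻³ = 1632 kN.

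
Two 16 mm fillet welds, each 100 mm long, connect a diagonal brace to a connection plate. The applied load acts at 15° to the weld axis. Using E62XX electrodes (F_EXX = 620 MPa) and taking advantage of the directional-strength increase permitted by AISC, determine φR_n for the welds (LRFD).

t_e = 0.707 × 16 = 11.31 mm; A_we = 11.31 × 200 = 2262 mm².
Directional factor: 1.0 + 0.5 sin^1.5(15°) = 1.066.
F_nw = 0.6 × 620 × 1.066 = 396.5 MPa.
φR_n = 0.75 × 396.5 × 2262 × 10⁻³ = 672.8 kN.

φR_n ≈ 673 kN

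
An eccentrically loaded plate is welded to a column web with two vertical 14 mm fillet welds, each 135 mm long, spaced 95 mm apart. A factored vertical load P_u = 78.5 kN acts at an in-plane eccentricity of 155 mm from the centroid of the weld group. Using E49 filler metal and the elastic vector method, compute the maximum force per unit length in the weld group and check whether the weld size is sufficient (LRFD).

E49XX → F_EXX = 490 MPa.
Total weld length L_w = 270 mm. Treat welds as unit-width lines.
Polar moment about centroid: J = 2[d³/12 + d(b/2)²] = 2[135³/12 + 135×47.5²] = 1019000 mm³.
Direct shear f_v = P/L_w = 78.5×10³ / 270 = 290.7 N/mm (vertical).
Torsion M = P·e = 78.5×10³ × 155 = 12168000 N·mm.
Critical point at (x, y) = (47.5, 67.5) from centroid. f_tx = M·y/J = 805.8 N/mm; f_ty = M·x/J = 567 N/mm.
Resultant f_max = √[f_tx² + (f_v + f_ty)²] = √[805.8² + (290.7 + 567)²] = 1177 N/mm.
Capacity per unit length: φr_n = 0.75 × 0.6 × 490 × (0.707 × 14) = 2183 N/mm.
1177 ≤ 2183 → adequate.

f_max ≈ 1180 N/mm; adequate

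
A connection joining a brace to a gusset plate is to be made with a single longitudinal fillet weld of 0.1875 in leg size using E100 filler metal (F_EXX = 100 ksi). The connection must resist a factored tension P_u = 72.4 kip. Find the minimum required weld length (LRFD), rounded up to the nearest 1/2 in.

Throat t_e = 0.707 × 0.1875 = 0.1326 in.
φr_n = 0.75 × 0.6 × 100 × 0.1326 = 5.965 kip/in.
L_req = P_u / φr_n = 72.4 / 5.965 = 12.14 in total.
Round up → use L = 12.5 in.

L = 12.5 in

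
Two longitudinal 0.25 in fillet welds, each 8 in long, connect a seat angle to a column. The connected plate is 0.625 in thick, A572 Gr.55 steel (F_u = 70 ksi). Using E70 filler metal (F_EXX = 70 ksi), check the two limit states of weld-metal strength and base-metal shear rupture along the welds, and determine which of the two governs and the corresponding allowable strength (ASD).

R_n/Ω ≈ 59.4 kips (weld metal governs)

t_e = 0.707 × 0.25 = 0.1767 in; L = 16 in.
Weld metal: R_n/Ω = (1/2.0) × 0.6 × 70 × 0.1767 × 16 = 59.39 kips.
Base metal (shear rupture): R_n/Ω = (1/2.0) × 0.6 × 70 × 0.625 × 16 = 210 kips.
Governing: weld metal.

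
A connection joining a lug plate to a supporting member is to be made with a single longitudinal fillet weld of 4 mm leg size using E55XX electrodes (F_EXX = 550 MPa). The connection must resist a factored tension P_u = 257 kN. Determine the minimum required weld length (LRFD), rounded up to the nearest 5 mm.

Throat t_e = 0.707 × 4 = 2.828 mm.
φr_n = 0.75 × 0.6 × 550 × 2.828 × 10⁻³ = 0.6999 kN/mm.
L_req = P_u / φr_n = 257 / 0.6999 = 367.2 mm total.
Round up → use L = 370 mm.

L = 370 mm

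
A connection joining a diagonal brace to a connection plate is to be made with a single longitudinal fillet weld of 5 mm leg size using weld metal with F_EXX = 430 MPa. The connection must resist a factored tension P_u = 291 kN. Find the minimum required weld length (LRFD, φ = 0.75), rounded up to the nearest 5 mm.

L = 430 mm

Throat t_e = 0.707 × 5 = 3.535 mm.
φr_n = 0.75 × 0.6 × 430 × 3.535 × 10⁻³ = 0.684 kN/mm.
L_req = P_u / φr_n = 291 / 0.684 = 425.4 mm total.
Round up → use L = 430 mm.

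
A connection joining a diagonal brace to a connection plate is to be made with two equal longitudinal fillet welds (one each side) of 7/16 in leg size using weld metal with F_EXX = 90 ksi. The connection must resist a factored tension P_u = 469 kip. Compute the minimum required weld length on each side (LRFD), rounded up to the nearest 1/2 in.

Throat t_e = 0.707 × 0.4375 = 0.3093 in.
φr_n = 0.75 × 0.6 × 90 × 0.3093 = 12.53 kip/in.
L_req = P_u / φr_n = 469 / 12.53 = 37.44 in total.
Per side: 37.44 / 2 = 18.72 in.
Round up → use L = 19 in on each side.

L = 19 in on each side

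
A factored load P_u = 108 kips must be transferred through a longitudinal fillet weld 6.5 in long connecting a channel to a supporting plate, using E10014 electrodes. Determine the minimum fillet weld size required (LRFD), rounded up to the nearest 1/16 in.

E100XX → F_EXX = 100 ksi.
Total weld length L = 6.5 in.
Required throat t_e = P_u / (φ × 0.6 F_EXX × L) = 108 / (0.75 × 0.6 × 100 × 6.5) = 0.3692 in.
Required leg w = t_e / 0.707 = 0.5223 in → use 9/16 in.

w = 9/16 in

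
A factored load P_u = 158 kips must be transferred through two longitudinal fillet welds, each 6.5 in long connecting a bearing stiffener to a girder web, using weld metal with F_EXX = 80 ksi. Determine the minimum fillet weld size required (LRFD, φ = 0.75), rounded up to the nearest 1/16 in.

w = 1/2 in

Total weld length L = 13 in.
Required throat t_e = P_u / (φ × 0.6 F_EXX × L) = 158 / (0.75 × 0.6 × 80 × 13) = 0.3376 in.
Required leg w = t_e / 0.707 = 0.4775 in → use 1/2 in.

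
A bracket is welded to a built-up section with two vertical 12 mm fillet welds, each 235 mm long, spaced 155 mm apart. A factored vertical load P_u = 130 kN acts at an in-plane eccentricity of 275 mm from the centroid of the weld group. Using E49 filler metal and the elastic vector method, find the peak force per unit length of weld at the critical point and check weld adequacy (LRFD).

f_max ≈ 1180 N/mm; adequate

E49XX → F_EXX = 490 MPa.
Total weld length L_w = 470 mm. Treat welds as unit-width lines.
Polar moment about centroid: J = 2[d³/12 + d(b/2)²] = 2[235³/12 + 235×77.5²] = 4986000 mm³.
Direct shear f_v = P/L_w = 130×10³ / 470 = 276.6 N/mm (vertical).
Torsion M = P·e = 130×10³ × 275 = 35750000 N·mm.
Critical point at (x, y) = (77.5, 117.5) from centroid. f_tx = M·y/J = 842.5 N/mm; f_ty = M·x/J = 555.7 N/mm.
Resultant f_max = √[f_tx² + (f_v + f_ty)²] = √[842.5² + (276.6 + 555.7)²] = 1184 N/mm.
Capacity per unit length: φr_n = 0.75 × 0.6 × 490 × (0.707 × 12) = 1871 N/mm.
1184 ≤ 1871 → adequate.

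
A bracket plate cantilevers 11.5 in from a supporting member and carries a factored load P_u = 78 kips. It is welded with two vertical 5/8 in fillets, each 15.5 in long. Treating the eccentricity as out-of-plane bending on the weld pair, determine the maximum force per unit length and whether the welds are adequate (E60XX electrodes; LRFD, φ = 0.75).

E60XX → F_EXX = 60 ksi.
L_w = 2 × 15.5 = 31 in; section modulus (unit throat) S = 2 × L²/6 = 80.08 in².
Direct shear f_v = P/L_w = 78/31 = 2.516 kip/in.
Moment M = P × e = 78 × 11.5 = 897 kip·in; bending f_b = M/S = 11.2 kip/in.
f_max = √(f_v² + f_b²) = √(2.516² + 11.2²) = 11.48 kip/in.
φr_n = 0.75 × 0.6 × 60 × (0.707 × 0.625) = 11.93 kip/in → adequate.

f_max ≈ 11.5 kip/in; adequate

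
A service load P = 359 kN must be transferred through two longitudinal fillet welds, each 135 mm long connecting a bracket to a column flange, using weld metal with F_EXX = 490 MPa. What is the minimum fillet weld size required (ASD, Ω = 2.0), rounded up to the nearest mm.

Total weld length L = 270 mm.
Required throat t_e = P × Ω / (0.6 F_EXX × L) = 359 × 2.0 / (0.6 × 490 × 270 × 10⁻³) = 9.045 mm.
Required leg w = t_e / 0.707 = 12.79 mm → use 13 mm.

w = 13 mm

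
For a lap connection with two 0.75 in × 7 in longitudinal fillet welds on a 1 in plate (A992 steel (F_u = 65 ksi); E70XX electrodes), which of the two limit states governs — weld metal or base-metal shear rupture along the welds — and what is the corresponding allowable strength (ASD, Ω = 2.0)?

E70XX → F_EXX = 70 ksi.
t_e = 0.707 × 0.75 = 0.5302 in; L = 14 in.
Weld metal: R_n/Ω = (1/2.0) × 0.6 × 70 × 0.5302 × 14 = 155.9 kips.
Base metal (shear rupture): R_n/Ω = (1/2.0) × 0.6 × 65 × 1 × 14 = 273 kips.
Governing: weld metal.

R_n/Ω ≈ 156 kips (weld metal governs)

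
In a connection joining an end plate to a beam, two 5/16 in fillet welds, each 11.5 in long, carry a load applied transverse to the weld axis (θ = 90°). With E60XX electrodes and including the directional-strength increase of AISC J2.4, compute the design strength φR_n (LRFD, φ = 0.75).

E60XX → F_EXX = 60 ksi.
t_e = 0.707 × 0.3125 = 0.2209 in; A_we = 0.2209 × 23 = 5.082 in².
Directional factor: 1.0 + 0.5 sin^1.5(90°) = 1.5.
F_nw = 0.6 × 60 × 1.5 = 54 ksi.
φR_n = 0.75 × 54 × 5.082 = 205.8 kips.

φR_n ≈ 206 kips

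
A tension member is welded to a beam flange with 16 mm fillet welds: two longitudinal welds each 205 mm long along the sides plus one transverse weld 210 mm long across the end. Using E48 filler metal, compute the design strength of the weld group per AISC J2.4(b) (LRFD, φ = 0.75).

E48XX → F_EXX = 480 MPa.
t_e = 0.707 × 16 = 11.31 mm.
R_nwl = 0.6 × 480 × 11.31 × 410 × 10⁻³ = 1336 kN (longitudinal, 2 welds).
R_nwt = 0.6 × 480 × 11.31 × 210 × 10⁻³ = 684.1 kN (transverse, base value).
(i) R_nwl + R_nwt = 2020 kN; (ii) 0.85 R_nwl + 1.5 R_nwt = 2162 kN.
R_n = max = 2162 kN [governs: (ii)]; φR_n = 1621 kN.

φR_n ≈ 1620 kN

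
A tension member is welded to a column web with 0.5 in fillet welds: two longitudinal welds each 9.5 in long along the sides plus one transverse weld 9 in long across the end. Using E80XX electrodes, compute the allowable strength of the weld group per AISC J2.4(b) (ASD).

E80XX → F_EXX = 80 ksi.
t_e = 0.707 × 0.5 = 0.3535 in.
R_nwl = 0.6 × 80 × 0.3535 × 19 = 322.4 kip (longitudinal, 2 welds).
R_nwt = 0.6 × 80 × 0.3535 × 9 = 152.7 kip (transverse, base value).
(i) R_nwl + R_nwt = 475.1 kip; (ii) 0.85 R_nwl + 1.5 R_nwt = 503.1 kip.
R_n = max = 503.1 kip [governs: (ii)]; R_n/Ω = 251.6 kip.

R_n/Ω ≈ 252 kip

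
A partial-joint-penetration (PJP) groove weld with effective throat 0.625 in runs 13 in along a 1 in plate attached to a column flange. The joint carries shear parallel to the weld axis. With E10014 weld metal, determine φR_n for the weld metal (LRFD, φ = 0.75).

E100XX → F_EXX = 100 ksi.
Effective throat (given) t_e = 0.625 in.
A_we = 0.625 × 13 = 8.125 in².
F_nw = 0.6 F_EXX = 60 ksi.
φR_n = 0.75 × 60 × 8.125 = 365.6 kips.

φR_n ≈ 366 kips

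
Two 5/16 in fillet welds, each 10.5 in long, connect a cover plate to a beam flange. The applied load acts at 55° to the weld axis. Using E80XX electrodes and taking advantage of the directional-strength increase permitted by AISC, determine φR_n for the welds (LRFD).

E80XX → F_EXX = 80 ksi.
t_e = 0.707 × 0.3125 = 0.2209 in; A_we = 0.2209 × 21 = 4.64 in².
Directional factor: 1.0 + 0.5 sin^1.5(55°) = 1.371.
F_nw = 0.6 × 80 × 1.371 = 65.79 ksi.
φR_n = 0.75 × 65.79 × 4.64 = 228.9 kip.

φR_n ≈ 229 kip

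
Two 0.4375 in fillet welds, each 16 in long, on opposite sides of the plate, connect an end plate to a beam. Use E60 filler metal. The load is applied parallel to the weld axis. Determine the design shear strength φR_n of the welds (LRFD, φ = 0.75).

E60XX → F_EXX = 60 ksi.
Effective throat t_e = 0.707 × 0.4375 = 0.3093 in.
Total length L = 32 in; A_we = 0.3093 × 32 = 9.898 in².
F_nw = 0.6 F_EXX = 0.6 × 60 = 36 ksi.
φR_n = 0.75 × 36 × 9.898 = 267.2 kip.

φR_n ≈ 267 kip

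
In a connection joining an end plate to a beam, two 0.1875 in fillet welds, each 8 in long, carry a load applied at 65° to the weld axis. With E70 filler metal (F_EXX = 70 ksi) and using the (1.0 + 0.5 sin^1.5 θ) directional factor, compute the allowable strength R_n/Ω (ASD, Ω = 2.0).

t_e = 0.707 × 0.1875 = 0.1326 in; A_we = 0.1326 × 16 = 2.121 in².
Directional factor: 1.0 + 0.5 sin^1.5(65°) = 1.431.
F_nw = 0.6 × 70 × 1.431 = 60.12 ksi.
R_n/Ω = (60.12 × 2.121) / 2.0 = 63.76 kip.

R_n/Ω ≈ 63.8 kip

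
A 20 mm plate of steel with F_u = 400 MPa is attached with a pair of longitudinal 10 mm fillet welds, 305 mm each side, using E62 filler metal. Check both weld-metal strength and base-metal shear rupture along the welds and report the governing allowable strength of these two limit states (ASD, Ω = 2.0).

E62XX → F_EXX = 620 MPa.
t_e = 0.707 × 10 = 7.07 mm; L = 610 mm.
Weld metal: R_n/Ω = (1/2.0) × 0.6 × 620 × 7.07 × 610 × 10⁻³ = 802.2 kN.
Base metal (shear rupture): R_n/Ω = (1/2.0) × 0.6 × 400 × 20 × 610 × 10⁻³ = 1464 kN.
Governing: weld metal.

R_n/Ω ≈ 802 kN (weld metal governs)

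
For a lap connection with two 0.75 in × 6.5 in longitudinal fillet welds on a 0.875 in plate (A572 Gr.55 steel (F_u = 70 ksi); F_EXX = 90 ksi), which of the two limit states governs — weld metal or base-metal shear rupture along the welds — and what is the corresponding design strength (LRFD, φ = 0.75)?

φR_n ≈ 279 kip (weld metal governs)

t_e = 0.707 × 0.75 = 0.5302 in; L = 13 in.
Weld metal: φR_n = 0.75 × 0.6 × 90 × 0.5302 × 13 = 279.2 kip.
Base metal (shear rupture): φR_n = 0.75 × 0.6 × 70 × 0.875 × 13 = 358.3 kip.
Governing: weld metal.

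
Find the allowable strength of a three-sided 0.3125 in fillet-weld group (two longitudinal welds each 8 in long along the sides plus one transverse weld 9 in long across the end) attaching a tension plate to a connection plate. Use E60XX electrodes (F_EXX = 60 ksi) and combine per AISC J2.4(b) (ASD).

R_n/Ω ≈ 108 kips

t_e = 0.707 × 0.3125 = 0.2209 in.
R_nwl = 0.6 × 60 × 0.2209 × 16 = 127.3 kips (longitudinal, 2 welds).
R_nwt = 0.6 × 60 × 0.2209 × 9 = 71.58 kips (transverse, base value).
(i) R_nwl + R_nwt = 198.8 kips; (ii) 0.85 R_nwl + 1.5 R_nwt = 215.5 kips.
R_n = max = 215.5 kips [governs: (ii)]; R_n/Ω = 107.8 kips.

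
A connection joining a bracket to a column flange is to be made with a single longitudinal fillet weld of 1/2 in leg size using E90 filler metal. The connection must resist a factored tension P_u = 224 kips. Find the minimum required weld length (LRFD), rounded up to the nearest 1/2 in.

E90XX → F_EXX = 90 ksi.
Throat t_e = 0.707 × 0.5 = 0.3535 in.
φr_n = 0.75 × 0.6 × 90 × 0.3535 = 14.32 kips/in.
L_req = P_u / φr_n = 224 / 14.32 = 15.65 in total.
Round up → use L = 16 in.

L = 16 in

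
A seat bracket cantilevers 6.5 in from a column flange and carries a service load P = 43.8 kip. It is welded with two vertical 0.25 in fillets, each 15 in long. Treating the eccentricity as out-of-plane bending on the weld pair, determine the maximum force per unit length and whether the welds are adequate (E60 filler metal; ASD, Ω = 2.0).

f_max ≈ 4.07 kip/in; NOT adequate

E60XX → F_EXX = 60 ksi.
L_w = 2 × 15 = 30 in; section modulus (unit throat) S = 2 × L²/6 = 75 in².
Direct shear f_v = P/L_w = 43.8/30 = 1.46 kip/in.
Moment M = P × e = 43.8 × 6.5 = 284.7 kip·in; bending f_b = M/S = 3.796 kip/in.
f_max = √(f_v² + f_b²) = √(1.46² + 3.796²) = 4.067 kip/in.
r_n/Ω = (1/2.0) × 0.6 × 60 × (0.707 × 0.25) = 3.181 kip/in → NOT adequate.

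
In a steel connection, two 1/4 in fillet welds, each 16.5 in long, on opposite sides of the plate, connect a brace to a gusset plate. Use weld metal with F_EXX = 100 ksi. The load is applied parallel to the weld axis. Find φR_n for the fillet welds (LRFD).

Effective throat t_e = 0.707 × 0.25 = 0.1767 in.
Total length L = 33 in; A_we = 0.1767 × 33 = 5.833 in².
F_nw = 0.6 F_EXX = 0.6 × 100 = 60 ksi.
φR_n = 0.75 × 60 × 5.833 = 262.5 kip.

φR_n ≈ 262 kip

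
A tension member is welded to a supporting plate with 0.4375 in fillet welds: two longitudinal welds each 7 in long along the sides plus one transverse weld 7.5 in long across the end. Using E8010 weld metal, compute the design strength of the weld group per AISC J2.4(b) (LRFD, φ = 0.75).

E80XX → F_EXX = 80 ksi.
t_e = 0.707 × 0.4375 = 0.3093 in.
R_nwl = 0.6 × 80 × 0.3093 × 14 = 207.9 kips (longitudinal, 2 welds).
R_nwt = 0.6 × 80 × 0.3093 × 7.5 = 111.4 kips (transverse, base value).
(i) R_nwl + R_nwt = 319.2 kips; (ii) 0.85 R_nwl + 1.5 R_nwt = 343.7 kips.
R_n = max = 343.7 kips [governs: (ii)]; φR_n = 257.8 kips.

φR_n ≈ 258 kips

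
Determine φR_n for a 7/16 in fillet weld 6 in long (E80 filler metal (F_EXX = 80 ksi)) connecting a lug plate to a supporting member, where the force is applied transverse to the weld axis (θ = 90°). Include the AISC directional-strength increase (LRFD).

t_e = 0.707 × 0.4375 = 0.3093 in; A_we = 0.3093 × 6 = 1.856 in².
Directional factor: 1.0 + 0.5 sin^1.5(90°) = 1.5.
F_nw = 0.6 × 80 × 1.5 = 72 ksi.
φR_n = 0.75 × 72 × 1.856 = 100.2 kips.

φR_n ≈ 100 kips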